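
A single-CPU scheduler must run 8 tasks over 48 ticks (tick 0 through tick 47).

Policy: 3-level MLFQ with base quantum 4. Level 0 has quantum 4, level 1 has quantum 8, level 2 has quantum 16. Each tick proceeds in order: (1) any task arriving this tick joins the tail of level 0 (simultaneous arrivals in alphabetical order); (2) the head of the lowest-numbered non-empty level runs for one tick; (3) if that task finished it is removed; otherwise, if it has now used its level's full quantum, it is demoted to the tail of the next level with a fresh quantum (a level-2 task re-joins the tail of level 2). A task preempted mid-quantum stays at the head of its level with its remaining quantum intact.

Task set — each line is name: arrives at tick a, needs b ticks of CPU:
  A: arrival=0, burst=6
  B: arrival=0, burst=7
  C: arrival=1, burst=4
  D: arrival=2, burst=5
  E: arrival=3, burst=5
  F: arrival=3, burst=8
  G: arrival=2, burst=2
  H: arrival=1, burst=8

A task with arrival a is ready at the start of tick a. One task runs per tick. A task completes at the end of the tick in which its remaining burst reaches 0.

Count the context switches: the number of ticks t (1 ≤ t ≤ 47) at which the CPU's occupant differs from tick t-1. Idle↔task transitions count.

t=0: L0/L1/L2 = AB/-/- → run A
t=1: L0/L1/L2 = ABCH/-/- → run A
t=2: L0/L1/L2 = ABCHDG/-/- → run A
t=3: L0/L1/L2 = ABCHDGEF/-/- → run A
t=4: L0/L1/L2 = BCHDGEF/A/- → run B
t=5: L0/L1/L2 = BCHDGEF/A/- → run B
t=6: L0/L1/L2 = BCHDGEF/A/- → run B
t=7: L0/L1/L2 = BCHDGEF/A/- → run B
t=8: L0/L1/L2 = CHDGEF/AB/- → run C
t=9: L0/L1/L2 = CHDGEF/AB/- → run C
t=10: L0/L1/L2 = CHDGEF/AB/- → run C
t=11: L0/L1/L2 = CHDGEF/AB/- → run C
t=12: L0/L1/L2 = HDGEF/AB/- → run H
t=13: L0/L1/L2 = HDGEF/AB/- → run H
t=14: L0/L1/L2 = HDGEF/AB/- → run H
t=15: L0/L1/L2 = HDGEF/AB/- → run H
t=16: L0/L1/L2 = DGEF/ABH/- → run D
t=17: L0/L1/L2 = DGEF/ABH/- → run D
t=18: L0/L1/L2 = DGEF/ABH/- → run D
t=19: L0/L1/L2 = DGEF/ABH/- → run D
t=20: L0/L1/L2 = GEF/ABHD/- → run G
t=21: L0/L1/L2 = GEF/ABHD/- → run G
t=22: L0/L1/L2 = EF/ABHD/- → run E
t=23: L0/L1/L2 = EF/ABHD/- → run E
t=24: L0/L1/L2 = EF/ABHD/- → run E
t=25: L0/L1/L2 = EF/ABHD/- → run E
t=26: L0/L1/L2 = F/ABHDE/- → run F
t=27: L0/L1/L2 = F/ABHDE/- → run F
t=28: L0/L1/L2 = F/ABHDE/- → run F
t=29: L0/L1/L2 = F/ABHDE/- → run F
t=30: L0/L1/L2 = -/ABHDEF/- → run A
t=31: L0/L1/L2 = -/ABHDEF/- → run A
t=32: L0/L1/L2 = -/BHDEF/- → run B
t=33: L0/L1/L2 = -/BHDEF/- → run B
t=34: L0/L1/L2 = -/BHDEF/- → run B
t=35: L0/L1/L2 = -/HDEF/- → run H
t=36: L0/L1/L2 = -/HDEF/- → run H
t=37: L0/L1/L2 = -/HDEF/- → run H
t=38: L0/L1/L2 = -/HDEF/- → run H
t=39: L0/L1/L2 = -/DEF/- → run D
t=40: L0/L1/L2 = -/EF/- → run E
t=41: L0/L1/L2 = -/F/- → run F
t=42: L0/L1/L2 = -/F/- → run F
t=43: L0/L1/L2 = -/F/- → run F
t=44: L0/L1/L2 = -/F/- → run F
t=45: (idle)
t=46: (idle)
t=47: (idle)

context switches = 14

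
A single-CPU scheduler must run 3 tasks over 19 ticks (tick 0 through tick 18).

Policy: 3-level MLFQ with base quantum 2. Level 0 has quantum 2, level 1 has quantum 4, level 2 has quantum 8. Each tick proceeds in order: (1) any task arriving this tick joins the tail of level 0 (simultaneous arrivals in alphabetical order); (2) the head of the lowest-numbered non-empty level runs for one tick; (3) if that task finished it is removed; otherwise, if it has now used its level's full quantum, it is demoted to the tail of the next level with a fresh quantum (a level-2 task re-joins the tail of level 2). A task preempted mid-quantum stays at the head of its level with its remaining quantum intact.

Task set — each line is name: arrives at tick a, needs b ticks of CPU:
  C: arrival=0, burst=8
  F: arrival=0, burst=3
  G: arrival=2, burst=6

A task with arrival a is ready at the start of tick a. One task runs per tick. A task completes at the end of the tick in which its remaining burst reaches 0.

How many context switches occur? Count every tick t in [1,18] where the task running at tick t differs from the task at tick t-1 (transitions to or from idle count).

context switches = 7

t=0: L0/L1/L2 = CF/-/- → run C
t=1: L0/L1/L2 = CF/-/- → run C
t=2: L0/L1/L2 = FG/C/- → run F
t=3: L0/L1/L2 = FG/C/- → run F
t=4: L0/L1/L2 = G/CF/- → run G
t=5: L0/L1/L2 = G/CF/- → run G
t=6: L0/L1/L2 = -/CFG/- → run C
t=7: L0/L1/L2 = -/CFG/- → run C
t=8: L0/L1/L2 = -/CFG/- → run C
t=9: L0/L1/L2 = -/CFG/- → run C
t=10: L0/L1/L2 = -/FG/C → run F
t=11: L0/L1/L2 = -/G/C → run G
t=12: L0/L1/L2 = -/G/C → run G
t=13: L0/L1/L2 = -/G/C → run G
t=14: L0/L1/L2 = -/G/C → run G
t=15: L0/L1/L2 = -/-/C → run C
t=16: L0/L1/L2 = -/-/C → run C
t=17: (idle)
t=18: (idle)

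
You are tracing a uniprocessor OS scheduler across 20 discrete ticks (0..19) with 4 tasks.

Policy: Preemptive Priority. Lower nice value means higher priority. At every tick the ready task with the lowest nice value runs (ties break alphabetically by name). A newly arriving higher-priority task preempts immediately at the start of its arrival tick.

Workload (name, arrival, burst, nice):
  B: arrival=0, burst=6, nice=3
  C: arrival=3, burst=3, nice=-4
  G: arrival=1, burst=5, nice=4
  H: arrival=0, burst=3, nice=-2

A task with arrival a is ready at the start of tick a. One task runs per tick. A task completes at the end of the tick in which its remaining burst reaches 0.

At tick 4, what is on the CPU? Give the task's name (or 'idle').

running at tick 4 = C

t=0: ready={B,H} → run H
t=1: ready={B,G,H} → run H
t=2: ready={B,G,H} → run H
t=3: ready={B,C,G} → run C
t=4: ready={B,C,G} → run C
t=5: ready={B,C,G} → run C
t=6: ready={B,G} → run B
t=7: ready={B,G} → run B
t=8: ready={B,G} → run B
t=9: ready={B,G} → run B
t=10: ready={B,G} → run B
t=11: ready={B,G} → run B
t=12: ready={G} → run G
t=13: ready={G} → run G
t=14: ready={G} → run G
t=15: ready={G} → run G
t=16: ready={G} → run G
t=17: (idle)
t=18: (idle)
t=19: (idle)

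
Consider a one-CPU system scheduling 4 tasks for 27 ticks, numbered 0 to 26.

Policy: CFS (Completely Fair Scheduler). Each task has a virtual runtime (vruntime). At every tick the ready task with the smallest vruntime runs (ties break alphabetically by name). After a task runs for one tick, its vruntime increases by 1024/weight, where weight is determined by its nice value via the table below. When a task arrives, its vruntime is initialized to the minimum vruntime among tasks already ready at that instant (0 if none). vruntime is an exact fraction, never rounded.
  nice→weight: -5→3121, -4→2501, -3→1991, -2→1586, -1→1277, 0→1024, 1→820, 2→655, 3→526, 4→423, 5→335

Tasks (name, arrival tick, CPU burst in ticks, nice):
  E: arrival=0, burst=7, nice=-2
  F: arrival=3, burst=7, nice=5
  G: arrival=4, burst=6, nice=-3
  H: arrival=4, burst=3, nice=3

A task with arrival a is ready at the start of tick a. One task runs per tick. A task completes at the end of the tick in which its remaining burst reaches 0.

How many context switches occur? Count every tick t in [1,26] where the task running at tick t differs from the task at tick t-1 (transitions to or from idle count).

t=0: vr[E=0] → run E
t=1: vr[E=512/793] → run E
t=2: vr[E=1024/793] → run E
t=3: vr[E=1536/793 F=1536/793] → run E
t=4: vr[E=2048/793 F=1536/793 G=1536/793 H=1536/793] → run F
t=5: vr[E=2048/793 F=1326592/265655 G=1536/793 H=1536/793] → run G
t=6: vr[E=2048/793 F=1326592/265655 G=3870208/1578863 H=1536/793] → run H
t=7: vr[E=2048/793 F=1326592/265655 G=3870208/1578863 H=809984/208559] → run G
t=8: vr[E=2048/793 F=1326592/265655 G=4682240/1578863 H=809984/208559] → run E
t=9: vr[E=2560/793 F=1326592/265655 G=4682240/1578863 H=809984/208559] → run G
t=10: vr[E=2560/793 F=1326592/265655 G=5494272/1578863 H=809984/208559] → run E
t=11: vr[E=3072/793 F=1326592/265655 G=5494272/1578863 H=809984/208559] → run G
t=12: vr[E=3072/793 F=1326592/265655 G=6306304/1578863 H=809984/208559] → run E
t=13: vr[F=1326592/265655 G=6306304/1578863 H=809984/208559] → run H
t=14: vr[F=1326592/265655 G=6306304/1578863 H=1216000/208559] → run G
t=15: vr[F=1326592/265655 G=7118336/1578863 H=1216000/208559] → run G
t=16: vr[F=1326592/265655 H=1216000/208559] → run F
t=17: vr[F=2138624/265655 H=1216000/208559] → run H
t=18: vr[F=2138624/265655] → run F
t=19: vr[F=2950656/265655] → run F
t=20: vr[F=3762688/265655] → run F
t=21: vr[F=914944/53131] → run F
t=22: vr[F=5386752/265655] → run F
t=23: (idle)
t=24: (idle)
t=25: (idle)
t=26: (idle)

context switches = 15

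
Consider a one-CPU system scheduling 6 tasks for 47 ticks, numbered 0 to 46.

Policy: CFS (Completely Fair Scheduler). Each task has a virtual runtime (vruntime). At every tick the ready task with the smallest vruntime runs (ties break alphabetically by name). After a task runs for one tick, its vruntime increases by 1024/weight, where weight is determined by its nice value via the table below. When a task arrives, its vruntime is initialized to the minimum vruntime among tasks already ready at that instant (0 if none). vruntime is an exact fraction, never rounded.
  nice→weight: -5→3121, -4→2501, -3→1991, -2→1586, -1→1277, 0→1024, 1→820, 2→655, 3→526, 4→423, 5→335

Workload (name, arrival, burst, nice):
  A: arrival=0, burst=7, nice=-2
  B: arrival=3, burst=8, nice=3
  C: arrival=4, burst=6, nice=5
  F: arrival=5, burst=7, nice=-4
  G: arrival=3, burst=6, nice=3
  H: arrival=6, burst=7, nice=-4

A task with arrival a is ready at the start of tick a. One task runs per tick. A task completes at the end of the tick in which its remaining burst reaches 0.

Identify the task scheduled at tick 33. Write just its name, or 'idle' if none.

running at tick 33 = G

t=0: vr[A=0] → run A
t=1: vr[A=512/793] → run A
t=2: vr[A=1024/793] → run A
t=3: vr[A=1536/793 B=1536/793 G=1536/793] → run A
t=4: vr[A=2048/793 B=1536/793 C=1536/793 G=1536/793] → run B
t=5: vr[A=2048/793 B=809984/208559 C=1536/793 F=1536/793 G=1536/793] → run C
t=6: vr[A=2048/793 B=809984/208559 C=1326592/265655 F=1536/793 G=1536/793 H=1536/793] → run F
t=7: vr[A=2048/793 B=809984/208559 C=1326592/265655 F=76288/32513 G=1536/793 H=1536/793] → run G
t=8: vr[A=2048/793 B=809984/208559 C=1326592/265655 F=76288/32513 G=809984/208559 H=1536/793] → run H
t=9: vr[A=2048/793 B=809984/208559 C=1326592/265655 F=76288/32513 G=809984/208559 H=76288/32513] → run F
t=10: vr[A=2048/793 B=809984/208559 C=1326592/265655 F=89600/32513 G=809984/208559 H=76288/32513] → run H
t=11: vr[A=2048/793 B=809984/208559 C=1326592/265655 F=89600/32513 G=809984/208559 H=89600/32513] → run A
t=12: vr[A=2560/793 B=809984/208559 C=1326592/265655 F=89600/32513 G=809984/208559 H=89600/32513] → run F
t=13: vr[A=2560/793 B=809984/208559 C=1326592/265655 F=102912/32513 G=809984/208559 H=89600/32513] → run H
t=14: vr[A=2560/793 B=809984/208559 C=1326592/265655 F=102912/32513 G=809984/208559 H=102912/32513] → run F
t=15: vr[A=2560/793 B=809984/208559 C=1326592/265655 F=116224/32513 G=809984/208559 H=102912/32513] → run H
t=16: vr[A=2560/793 B=809984/208559 C=1326592/265655 F=116224/32513 G=809984/208559 H=116224/32513] → run A
t=17: vr[A=3072/793 B=809984/208559 C=1326592/265655 F=116224/32513 G=809984/208559 H=116224/32513] → run F
t=18: vr[A=3072/793 B=809984/208559 C=1326592/265655 F=129536/32513 G=809984/208559 H=116224/32513] → run H
t=19: vr[A=3072/793 B=809984/208559 C=1326592/265655 F=129536/32513 G=809984/208559 H=129536/32513] → run A
t=20: vr[B=809984/208559 C=1326592/265655 F=129536/32513 G=809984/208559 H=129536/32513] → run B
t=21: vr[B=1216000/208559 C=1326592/265655 F=129536/32513 G=809984/208559 H=129536/32513] → run G
t=22: vr[B=1216000/208559 C=1326592/265655 F=129536/32513 G=1216000/208559 H=129536/32513] → run F
t=23: vr[B=1216000/208559 C=1326592/265655 F=142848/32513 G=1216000/208559 H=129536/32513] → run H
t=24: vr[B=1216000/208559 C=1326592/265655 F=142848/32513 G=1216000/208559 H=142848/32513] → run F
t=25: vr[B=1216000/208559 C=1326592/265655 G=1216000/208559 H=142848/32513] → run H
t=26: vr[B=1216000/208559 C=1326592/265655 G=1216000/208559] → run C
t=27: vr[B=1216000/208559 C=2138624/265655 G=1216000/208559] → run B
t=28: vr[B=1622016/208559 C=2138624/265655 G=1216000/208559] → run G
t=29: vr[B=1622016/208559 C=2138624/265655 G=1622016/208559] → run B
t=30: vr[B=2028032/208559 C=2138624/265655 G=1622016/208559] → run G
t=31: vr[B=2028032/208559 C=2138624/265655 G=2028032/208559] → run C
t=32: vr[B=2028032/208559 C=2950656/265655 G=2028032/208559] → run B
t=33: vr[B=2434048/208559 C=2950656/265655 G=2028032/208559] → run G
t=34: vr[B=2434048/208559 C=2950656/265655 G=2434048/208559] → run C
t=35: vr[B=2434048/208559 C=3762688/265655 G=2434048/208559] → run B
t=36: vr[B=2840064/208559 C=3762688/265655 G=2434048/208559] → run G
t=37: vr[B=2840064/208559 C=3762688/265655] → run B
t=38: vr[B=3246080/208559 C=3762688/265655] → run C
t=39: vr[B=3246080/208559 C=914944/53131] → run B
t=40: vr[C=914944/53131] → run C
t=41: (idle)
t=42: (idle)
t=43: (idle)
t=44: (idle)
t=45: (idle)
t=46: (idle)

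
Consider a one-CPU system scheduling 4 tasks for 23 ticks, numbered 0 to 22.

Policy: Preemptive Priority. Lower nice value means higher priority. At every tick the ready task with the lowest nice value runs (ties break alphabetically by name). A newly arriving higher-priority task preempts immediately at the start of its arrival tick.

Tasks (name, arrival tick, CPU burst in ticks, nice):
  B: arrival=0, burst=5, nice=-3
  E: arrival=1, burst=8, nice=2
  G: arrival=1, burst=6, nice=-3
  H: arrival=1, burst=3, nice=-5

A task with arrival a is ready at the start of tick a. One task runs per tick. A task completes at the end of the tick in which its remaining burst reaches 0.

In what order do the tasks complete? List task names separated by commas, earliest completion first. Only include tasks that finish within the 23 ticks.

t=0: ready={B} → run B
t=1: ready={B,E,G,H} → run H
t=2: ready={B,E,G,H} → run H
t=3: ready={B,E,G,H} → run H
t=4: ready={B,E,G} → run B
t=5: ready={B,E,G} → run B
t=6: ready={B,E,G} → run B
t=7: ready={B,E,G} → run B
t=8: ready={E,G} → run G
t=9: ready={E,G} → run G
t=10: ready={E,G} → run G
t=11: ready={E,G} → run G
t=12: ready={E,G} → run G
t=13: ready={E,G} → run G
t=14: ready={E} → run E
t=15: ready={E} → run E
t=16: ready={E} → run E
t=17: ready={E} → run E
t=18: ready={E} → run E
t=19: ready={E} → run E
t=20: ready={E} → run E
t=21: ready={E} → run E
t=22: (idle)

completion order = H, B, G, E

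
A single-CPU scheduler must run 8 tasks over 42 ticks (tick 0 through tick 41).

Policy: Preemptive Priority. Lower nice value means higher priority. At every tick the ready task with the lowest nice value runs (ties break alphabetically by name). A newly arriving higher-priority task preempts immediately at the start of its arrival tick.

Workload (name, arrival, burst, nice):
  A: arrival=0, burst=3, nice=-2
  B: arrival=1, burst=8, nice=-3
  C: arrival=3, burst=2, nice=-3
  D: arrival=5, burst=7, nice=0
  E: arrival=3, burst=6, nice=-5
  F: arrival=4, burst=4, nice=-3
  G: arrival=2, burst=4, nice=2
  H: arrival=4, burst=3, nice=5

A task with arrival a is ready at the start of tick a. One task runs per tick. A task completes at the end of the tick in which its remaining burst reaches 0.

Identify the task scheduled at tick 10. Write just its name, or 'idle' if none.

t=0: ready={A} → run A
t=1: ready={A,B} → run B
t=2: ready={A,B,G} → run B
t=3: ready={A,B,C,E,G} → run E
t=4: ready={A,B,C,E,F,G,H} → run E
t=5: ready={A,B,C,D,E,F,G,H} → run E
t=6: ready={A,B,C,D,E,F,G,H} → run E
t=7: ready={A,B,C,D,E,F,G,H} → run E
t=8: ready={A,B,C,D,E,F,G,H} → run E
t=9: ready={A,B,C,D,F,G,H} → run B
t=10: ready={A,B,C,D,F,G,H} → run B
t=11: ready={A,B,C,D,F,G,H} → run B
t=12: ready={A,B,C,D,F,G,H} → run B
t=13: ready={A,B,C,D,F,G,H} → run B
t=14: ready={A,B,C,D,F,G,H} → run B
t=15: ready={A,C,D,F,G,H} → run C
t=16: ready={A,C,D,F,G,H} → run C
t=17: ready={A,D,F,G,H} → run F
t=18: ready={A,D,F,G,H} → run F
t=19: ready={A,D,F,G,H} → run F
t=20: ready={A,D,F,G,H} → run F
t=21: ready={A,D,G,H} → run A
t=22: ready={A,D,G,H} → run A
t=23: ready={D,G,H} → run D
t=24: ready={D,G,H} → run D
t=25: ready={D,G,H} → run D
t=26: ready={D,G,H} → run D
t=27: ready={D,G,H} → run D
t=28: ready={D,G,H} → run D
t=29: ready={D,G,H} → run D
t=30: ready={G,H} → run G
t=31: ready={G,H} → run G
t=32: ready={G,H} → run G
t=33: ready={G,H} → run G
t=34: ready={H} → run H
t=35: ready={H} → run H
t=36: ready={H} → run H
t=37: (idle)
t=38: (idle)
t=39: (idle)
t=40: (idle)
t=41: (idle)

running at tick 10 = B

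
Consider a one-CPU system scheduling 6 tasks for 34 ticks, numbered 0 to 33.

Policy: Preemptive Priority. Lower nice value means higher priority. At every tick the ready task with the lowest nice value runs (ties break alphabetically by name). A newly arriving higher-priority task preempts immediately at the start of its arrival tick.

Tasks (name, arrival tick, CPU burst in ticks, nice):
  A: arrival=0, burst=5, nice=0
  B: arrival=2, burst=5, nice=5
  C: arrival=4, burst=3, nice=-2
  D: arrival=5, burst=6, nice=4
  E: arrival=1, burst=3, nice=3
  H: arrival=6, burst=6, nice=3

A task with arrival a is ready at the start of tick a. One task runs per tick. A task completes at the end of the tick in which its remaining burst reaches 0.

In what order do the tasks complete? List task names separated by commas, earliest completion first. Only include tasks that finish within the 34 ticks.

completion order = C, A, E, H, D, B

t=0: ready={A} → run A
t=1: ready={A,E} → run A
t=2: ready={A,B,E} → run A
t=3: ready={A,B,E} → run A
t=4: ready={A,B,C,E} → run C
t=5: ready={A,B,C,D,E} → run C
t=6: ready={A,B,C,D,E,H} → run C
t=7: ready={A,B,D,E,H} → run A
t=8: ready={B,D,E,H} → run E
t=9: ready={B,D,E,H} → run E
t=10: ready={B,D,E,H} → run E
t=11: ready={B,D,H} → run H
t=12: ready={B,D,H} → run H
t=13: ready={B,D,H} → run H
t=14: ready={B,D,H} → run H
t=15: ready={B,D,H} → run H
t=16: ready={B,D,H} → run H
t=17: ready={B,D} → run D
t=18: ready={B,D} → run D
t=19: ready={B,D} → run D
t=20: ready={B,D} → run D
t=21: ready={B,D} → run D
t=22: ready={B,D} → run D
t=23: ready={B} → run B
t=24: ready={B} → run B
t=25: ready={B} → run B
t=26: ready={B} → run B
t=27: ready={B} → run B
t=28: (idle)
t=29: (idle)
t=30: (idle)
t=31: (idle)
t=32: (idle)
t=33: (idle)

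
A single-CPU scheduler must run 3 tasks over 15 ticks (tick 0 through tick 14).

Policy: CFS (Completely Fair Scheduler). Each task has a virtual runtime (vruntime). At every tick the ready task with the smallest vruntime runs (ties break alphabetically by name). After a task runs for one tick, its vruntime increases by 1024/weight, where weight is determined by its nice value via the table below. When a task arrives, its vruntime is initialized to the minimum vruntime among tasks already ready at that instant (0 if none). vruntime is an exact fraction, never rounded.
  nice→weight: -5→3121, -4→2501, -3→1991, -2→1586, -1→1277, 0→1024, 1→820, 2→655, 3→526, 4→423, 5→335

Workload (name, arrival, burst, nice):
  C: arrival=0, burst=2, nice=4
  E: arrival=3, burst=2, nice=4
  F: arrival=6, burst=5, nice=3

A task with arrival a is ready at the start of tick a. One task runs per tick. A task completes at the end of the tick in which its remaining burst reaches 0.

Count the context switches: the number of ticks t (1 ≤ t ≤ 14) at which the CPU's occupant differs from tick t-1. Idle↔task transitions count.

t=0: vr[C=0] → run C
t=1: vr[C=1024/423] → run C
t=2: (idle)
t=3: vr[E=0] → run E
t=4: vr[E=1024/423] → run E
t=5: (idle)
t=6: vr[F=0] → run F
t=7: vr[F=512/263] → run F
t=8: vr[F=1024/263] → run F
t=9: vr[F=1536/263] → run F
t=10: vr[F=2048/263] → run F
t=11: (idle)
t=12: (idle)
t=13: (idle)
t=14: (idle)

context switches = 5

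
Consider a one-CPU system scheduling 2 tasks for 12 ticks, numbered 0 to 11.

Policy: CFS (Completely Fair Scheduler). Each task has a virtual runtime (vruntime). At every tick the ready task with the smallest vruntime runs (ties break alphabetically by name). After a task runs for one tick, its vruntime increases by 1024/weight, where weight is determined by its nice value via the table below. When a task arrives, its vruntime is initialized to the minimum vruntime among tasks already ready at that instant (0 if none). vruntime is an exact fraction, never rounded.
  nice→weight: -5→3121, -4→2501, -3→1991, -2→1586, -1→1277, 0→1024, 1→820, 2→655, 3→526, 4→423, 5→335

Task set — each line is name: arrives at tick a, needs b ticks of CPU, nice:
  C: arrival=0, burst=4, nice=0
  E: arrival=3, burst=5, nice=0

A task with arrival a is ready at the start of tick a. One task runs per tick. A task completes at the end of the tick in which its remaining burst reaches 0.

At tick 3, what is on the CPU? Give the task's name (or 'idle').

t=0: vr[C=0] → run C
t=1: vr[C=1] → run C
t=2: vr[C=2] → run C
t=3: vr[C=3 E=3] → run C
t=4: vr[E=3] → run E
t=5: vr[E=4] → run E
t=6: vr[E=5] → run E
t=7: vr[E=6] → run E
t=8: vr[E=7] → run E
t=9: (idle)
t=10: (idle)
t=11: (idle)

running at tick 3 = C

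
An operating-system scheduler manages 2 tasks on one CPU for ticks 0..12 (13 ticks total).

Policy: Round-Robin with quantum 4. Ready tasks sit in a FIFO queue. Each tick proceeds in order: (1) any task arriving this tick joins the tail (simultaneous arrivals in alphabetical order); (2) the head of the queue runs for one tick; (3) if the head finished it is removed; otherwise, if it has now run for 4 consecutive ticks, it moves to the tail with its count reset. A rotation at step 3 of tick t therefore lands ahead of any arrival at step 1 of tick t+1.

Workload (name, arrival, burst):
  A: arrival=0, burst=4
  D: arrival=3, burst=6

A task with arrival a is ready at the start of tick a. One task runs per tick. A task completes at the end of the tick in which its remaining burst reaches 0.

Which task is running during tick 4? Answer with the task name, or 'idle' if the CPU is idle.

t=0: queue=[A] q_used=0 → run A
t=1: queue=[A] q_used=1 → run A
t=2: queue=[A] q_used=2 → run A
t=3: queue=[A,D] q_used=3 → run A
t=4: queue=[D] q_used=0 → run D
t=5: queue=[D] q_used=1 → run D
t=6: queue=[D] q_used=2 → run D
t=7: queue=[D] q_used=3 → run D
t=8: queue=[D] q_used=0 → run D
t=9: queue=[D] q_used=1 → run D
t=10: (idle)
t=11: (idle)
t=12: (idle)

running at tick 4 = D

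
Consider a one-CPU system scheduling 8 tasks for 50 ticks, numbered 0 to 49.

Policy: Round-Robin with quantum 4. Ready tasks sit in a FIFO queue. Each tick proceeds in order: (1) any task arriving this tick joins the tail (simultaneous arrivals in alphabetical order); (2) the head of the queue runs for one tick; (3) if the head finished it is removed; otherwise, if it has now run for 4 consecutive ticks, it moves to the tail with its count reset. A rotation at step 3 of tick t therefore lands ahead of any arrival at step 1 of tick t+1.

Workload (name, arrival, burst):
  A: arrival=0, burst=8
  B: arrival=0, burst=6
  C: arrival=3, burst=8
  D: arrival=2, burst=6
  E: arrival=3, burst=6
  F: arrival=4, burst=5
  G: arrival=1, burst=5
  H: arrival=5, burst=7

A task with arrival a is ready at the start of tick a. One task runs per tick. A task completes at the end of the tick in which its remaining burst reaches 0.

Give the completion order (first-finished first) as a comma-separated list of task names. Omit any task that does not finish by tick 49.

completion order = A, B, G, D, C, E, F

t=0: queue=[A,B] q_used=0 → run A
t=1: queue=[A,B,G] q_used=1 → run A
t=2: queue=[A,B,G,D] q_used=2 → run A
t=3: queue=[A,B,G,D,C,E] q_used=3 → run A
t=4: queue=[B,G,D,C,E,A,F] q_used=0 → run B
t=5: queue=[B,G,D,C,E,A,F,H] q_used=1 → run B
t=6: queue=[B,G,D,C,E,A,F,H] q_used=2 → run B
t=7: queue=[B,G,D,C,E,A,F,H] q_used=3 → run B
t=8: queue=[G,D,C,E,A,F,H,B] q_used=0 → run G
t=9: queue=[G,D,C,E,A,F,H,B] q_used=1 → run G
t=10: queue=[G,D,C,E,A,F,H,B] q_used=2 → run G
t=11: queue=[G,D,C,E,A,F,H,B] q_used=3 → run G
t=12: queue=[D,C,E,A,F,H,B,G] q_used=0 → run D
t=13: queue=[D,C,E,A,F,H,B,G] q_used=1 → run D
t=14: queue=[D,C,E,A,F,H,B,G] q_used=2 → run D
t=15: queue=[D,C,E,A,F,H,B,G] q_used=3 → run D
t=16: queue=[C,E,A,F,H,B,G,D] q_used=0 → run C
t=17: queue=[C,E,A,F,H,B,G,D] q_used=1 → run C
t=18: queue=[C,E,A,F,H,B,G,D] q_used=2 → run C
t=19: queue=[C,E,A,F,H,B,G,D] q_used=3 → run C
t=20: queue=[E,A,F,H,B,G,D,C] q_used=0 → run E
t=21: queue=[E,A,F,H,B,G,D,C] q_used=1 → run E
t=22: queue=[E,A,F,H,B,G,D,C] q_used=2 → run E
t=23: queue=[E,A,F,H,B,G,D,C] q_used=3 → run E
t=24: queue=[A,F,H,B,G,D,C,E] q_used=0 → run A
t=25: queue=[A,F,H,B,G,D,C,E] q_used=1 → run A
t=26: queue=[A,F,H,B,G,D,C,E] q_used=2 → run A
t=27: queue=[A,F,H,B,G,D,C,E] q_used=3 → run A
t=28: queue=[F,H,B,G,D,C,E] q_used=0 → run F
t=29: queue=[F,H,B,G,D,C,E] q_used=1 → run F
t=30: queue=[F,H,B,G,D,C,E] q_used=2 → run F
t=31: queue=[F,H,B,G,D,C,E] q_used=3 → run F
t=32: queue=[H,B,G,D,C,E,F] q_used=0 → run H
t=33: queue=[H,B,G,D,C,E,F] q_used=1 → run H
t=34: queue=[H,B,G,D,C,E,F] q_used=2 → run H
t=35: queue=[H,B,G,D,C,E,F] q_used=3 → run H
t=36: queue=[B,G,D,C,E,F,H] q_used=0 → run B
t=37: queue=[B,G,D,C,E,F,H] q_used=1 → run B
t=38: queue=[G,D,C,E,F,H] q_used=0 → run G
t=39: queue=[D,C,E,F,H] q_used=0 → run D
t=40: queue=[D,C,E,F,H] q_used=1 → run D
t=41: queue=[C,E,F,H] q_used=0 → run C
t=42: queue=[C,E,F,H] q_used=1 → run C
t=43: queue=[C,E,F,H] q_used=2 → run C
t=44: queue=[C,E,F,H] q_used=3 → run C
t=45: queue=[E,F,H] q_used=0 → run E
t=46: queue=[E,F,H] q_used=1 → run E
t=47: queue=[F,H] q_used=0 → run F
t=48: queue=[H] q_used=0 → run H
t=49: queue=[H] q_used=1 → run H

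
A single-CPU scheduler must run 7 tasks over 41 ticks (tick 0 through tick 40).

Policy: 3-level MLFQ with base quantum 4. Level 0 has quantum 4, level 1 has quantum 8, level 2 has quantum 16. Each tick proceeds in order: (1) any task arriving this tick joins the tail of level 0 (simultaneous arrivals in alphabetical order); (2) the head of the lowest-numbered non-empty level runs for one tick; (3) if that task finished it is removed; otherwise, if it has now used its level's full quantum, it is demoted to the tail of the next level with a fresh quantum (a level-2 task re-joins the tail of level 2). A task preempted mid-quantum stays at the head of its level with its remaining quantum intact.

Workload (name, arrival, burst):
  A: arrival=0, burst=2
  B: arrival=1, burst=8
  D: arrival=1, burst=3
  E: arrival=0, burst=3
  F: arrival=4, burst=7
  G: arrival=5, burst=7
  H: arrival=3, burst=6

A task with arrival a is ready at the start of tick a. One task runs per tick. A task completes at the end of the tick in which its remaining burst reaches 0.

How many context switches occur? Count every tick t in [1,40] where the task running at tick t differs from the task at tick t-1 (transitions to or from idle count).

t=0: L0/L1/L2 = AE/-/- → run A
t=1: L0/L1/L2 = AEBD/-/- → run A
t=2: L0/L1/L2 = EBD/-/- → run E
t=3: L0/L1/L2 = EBDH/-/- → run E
t=4: L0/L1/L2 = EBDHF/-/- → run E
t=5: L0/L1/L2 = BDHFG/-/- → run B
t=6: L0/L1/L2 = BDHFG/-/- → run B
t=7: L0/L1/L2 = BDHFG/-/- → run B
t=8: L0/L1/L2 = BDHFG/-/- → run B
t=9: L0/L1/L2 = DHFG/B/- → run D
t=10: L0/L1/L2 = DHFG/B/- → run D
t=11: L0/L1/L2 = DHFG/B/- → run D
t=12: L0/L1/L2 = HFG/B/- → run H
t=13: L0/L1/L2 = HFG/B/- → run H
t=14: L0/L1/L2 = HFG/B/- → run H
t=15: L0/L1/L2 = HFG/B/- → run H
t=16: L0/L1/L2 = FG/BH/- → run F
t=17: L0/L1/L2 = FG/BH/- → run F
t=18: L0/L1/L2 = FG/BH/- → run F
t=19: L0/L1/L2 = FG/BH/- → run F
t=20: L0/L1/L2 = G/BHF/- → run G
t=21: L0/L1/L2 = G/BHF/- → run G
t=22: L0/L1/L2 = G/BHF/- → run G
t=23: L0/L1/L2 = G/BHF/- → run G
t=24: L0/L1/L2 = -/BHFG/- → run B
t=25: L0/L1/L2 = -/BHFG/- → run B
t=26: L0/L1/L2 = -/BHFG/- → run B
t=27: L0/L1/L2 = -/BHFG/- → run B
t=28: L0/L1/L2 = -/HFG/- → run H
t=29: L0/L1/L2 = -/HFG/- → run H
t=30: L0/L1/L2 = -/FG/- → run F
t=31: L0/L1/L2 = -/FG/- → run F
t=32: L0/L1/L2 = -/FG/- → run F
t=33: L0/L1/L2 = -/G/- → run G
t=34: L0/L1/L2 = -/G/- → run G
t=35: L0/L1/L2 = -/G/- → run G
t=36: (idle)
t=37: (idle)
t=38: (idle)
t=39: (idle)
t=40: (idle)

context switches = 11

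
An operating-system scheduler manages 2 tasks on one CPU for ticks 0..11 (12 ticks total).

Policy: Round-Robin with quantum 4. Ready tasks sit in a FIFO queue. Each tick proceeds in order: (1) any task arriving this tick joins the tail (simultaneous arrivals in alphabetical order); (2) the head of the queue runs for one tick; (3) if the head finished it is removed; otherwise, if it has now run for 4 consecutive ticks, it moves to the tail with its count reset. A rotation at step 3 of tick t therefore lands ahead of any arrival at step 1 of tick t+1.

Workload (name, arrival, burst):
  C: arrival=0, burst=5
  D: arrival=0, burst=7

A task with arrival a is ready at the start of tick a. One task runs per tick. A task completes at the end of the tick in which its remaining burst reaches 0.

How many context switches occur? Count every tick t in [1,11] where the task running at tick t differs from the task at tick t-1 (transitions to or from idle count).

context switches = 3

t=0: queue=[C,D] q_used=0 → run C
t=1: queue=[C,D] q_used=1 → run C
t=2: queue=[C,D] q_used=2 → run C
t=3: queue=[C,D] q_used=3 → run C
t=4: queue=[D,C] q_used=0 → run D
t=5: queue=[D,C] q_used=1 → run D
t=6: queue=[D,C] q_used=2 → run D
t=7: queue=[D,C] q_used=3 → run D
t=8: queue=[C,D] q_used=0 → run C
t=9: queue=[D] q_used=0 → run D
t=10: queue=[D] q_used=1 → run D
t=11: queue=[D] q_used=2 → run D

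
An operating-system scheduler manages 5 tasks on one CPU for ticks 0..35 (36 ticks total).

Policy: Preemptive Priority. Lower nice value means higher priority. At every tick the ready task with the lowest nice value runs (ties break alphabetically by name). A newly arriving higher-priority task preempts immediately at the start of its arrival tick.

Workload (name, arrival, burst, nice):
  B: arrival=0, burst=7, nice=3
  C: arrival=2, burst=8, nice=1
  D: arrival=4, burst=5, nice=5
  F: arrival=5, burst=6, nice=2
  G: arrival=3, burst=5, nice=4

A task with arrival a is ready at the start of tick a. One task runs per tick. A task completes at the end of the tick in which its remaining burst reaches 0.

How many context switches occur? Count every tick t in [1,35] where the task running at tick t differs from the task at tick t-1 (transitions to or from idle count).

context switches = 6

t=0: ready={B} → run B
t=1: ready={B} → run B
t=2: ready={B,C} → run C
t=3: ready={B,C,G} → run C
t=4: ready={B,C,D,G} → run C
t=5: ready={B,C,D,F,G} → run C
t=6: ready={B,C,D,F,G} → run C
t=7: ready={B,C,D,F,G} → run C
t=8: ready={B,C,D,F,G} → run C
t=9: ready={B,C,D,F,G} → run C
t=10: ready={B,D,F,G} → run F
t=11: ready={B,D,F,G} → run F
t=12: ready={B,D,F,G} → run F
t=13: ready={B,D,F,G} → run F
t=14: ready={B,D,F,G} → run F
t=15: ready={B,D,F,G} → run F
t=16: ready={B,D,G} → run B
t=17: ready={B,D,G} → run B
t=18: ready={B,D,G} → run B
t=19: ready={B,D,G} → run B
t=20: ready={B,D,G} → run B
t=21: ready={D,G} → run G
t=22: ready={D,G} → run G
t=23: ready={D,G} → run G
t=24: ready={D,G} → run G
t=25: ready={D,G} → run G
t=26: ready={D} → run D
t=27: ready={D} → run D
t=28: ready={D} → run D
t=29: ready={D} → run D
t=30: ready={D} → run D
t=31: (idle)
t=32: (idle)
t=33: (idle)
t=34: (idle)
t=35: (idle)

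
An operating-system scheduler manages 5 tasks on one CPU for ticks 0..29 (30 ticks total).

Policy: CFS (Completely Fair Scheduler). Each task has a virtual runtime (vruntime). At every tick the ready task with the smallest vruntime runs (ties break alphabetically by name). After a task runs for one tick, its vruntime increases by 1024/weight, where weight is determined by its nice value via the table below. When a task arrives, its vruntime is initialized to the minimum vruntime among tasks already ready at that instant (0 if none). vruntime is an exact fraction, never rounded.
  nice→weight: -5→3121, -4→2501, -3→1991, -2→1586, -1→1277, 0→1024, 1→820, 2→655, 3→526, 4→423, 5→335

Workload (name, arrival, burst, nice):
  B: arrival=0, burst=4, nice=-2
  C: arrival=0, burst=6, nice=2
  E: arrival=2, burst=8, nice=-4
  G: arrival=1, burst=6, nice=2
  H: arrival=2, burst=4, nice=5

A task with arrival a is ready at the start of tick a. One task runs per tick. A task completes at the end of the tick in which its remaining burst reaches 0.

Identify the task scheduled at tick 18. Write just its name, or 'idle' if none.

running at tick 18 = C

t=0: vr[B=0 C=0] → run B
t=1: vr[B=512/793 C=0 G=0] → run C
t=2: vr[B=512/793 C=1024/655 E=0 G=0 H=0] → run E
t=3: vr[B=512/793 C=1024/655 E=1024/2501 G=0 H=0] → run G
t=4: vr[B=512/793 C=1024/655 E=1024/2501 G=1024/655 H=0] → run H
t=5: vr[B=512/793 C=1024/655 E=1024/2501 G=1024/655 H=1024/335] → run E
t=6: vr[B=512/793 C=1024/655 E=2048/2501 G=1024/655 H=1024/335] → run B
t=7: vr[B=1024/793 C=1024/655 E=2048/2501 G=1024/655 H=1024/335] → run E
t=8: vr[B=1024/793 C=1024/655 E=3072/2501 G=1024/655 H=1024/335] → run E
t=9: vr[B=1024/793 C=1024/655 E=4096/2501 G=1024/655 H=1024/335] → run B
t=10: vr[B=1536/793 C=1024/655 E=4096/2501 G=1024/655 H=1024/335] → run C
t=11: vr[B=1536/793 C=2048/655 E=4096/2501 G=1024/655 H=1024/335] → run G
t=12: vr[B=1536/793 C=2048/655 E=4096/2501 G=2048/655 H=1024/335] → run E
t=13: vr[B=1536/793 C=2048/655 E=5120/2501 G=2048/655 H=1024/335] → run B
t=14: vr[C=2048/655 E=5120/2501 G=2048/655 H=1024/335] → run E
t=15: vr[C=2048/655 E=6144/2501 G=2048/655 H=1024/335] → run E
t=16: vr[C=2048/655 E=7168/2501 G=2048/655 H=1024/335] → run E
t=17: vr[C=2048/655 G=2048/655 H=1024/335] → run H
t=18: vr[C=2048/655 G=2048/655 H=2048/335] → run C
t=19: vr[C=3072/655 G=2048/655 H=2048/335] → run G
t=20: vr[C=3072/655 G=3072/655 H=2048/335] → run C
t=21: vr[C=4096/655 G=3072/655 H=2048/335] → run G
t=22: vr[C=4096/655 G=4096/655 H=2048/335] → run H
t=23: vr[C=4096/655 G=4096/655 H=3072/335] → run C
t=24: vr[C=1024/131 G=4096/655 H=3072/335] → run G
t=25: vr[C=1024/131 G=1024/131 H=3072/335] → run C
t=26: vr[G=1024/131 H=3072/335] → run G
t=27: vr[H=3072/335] → run H
t=28: (idle)
t=29: (idle)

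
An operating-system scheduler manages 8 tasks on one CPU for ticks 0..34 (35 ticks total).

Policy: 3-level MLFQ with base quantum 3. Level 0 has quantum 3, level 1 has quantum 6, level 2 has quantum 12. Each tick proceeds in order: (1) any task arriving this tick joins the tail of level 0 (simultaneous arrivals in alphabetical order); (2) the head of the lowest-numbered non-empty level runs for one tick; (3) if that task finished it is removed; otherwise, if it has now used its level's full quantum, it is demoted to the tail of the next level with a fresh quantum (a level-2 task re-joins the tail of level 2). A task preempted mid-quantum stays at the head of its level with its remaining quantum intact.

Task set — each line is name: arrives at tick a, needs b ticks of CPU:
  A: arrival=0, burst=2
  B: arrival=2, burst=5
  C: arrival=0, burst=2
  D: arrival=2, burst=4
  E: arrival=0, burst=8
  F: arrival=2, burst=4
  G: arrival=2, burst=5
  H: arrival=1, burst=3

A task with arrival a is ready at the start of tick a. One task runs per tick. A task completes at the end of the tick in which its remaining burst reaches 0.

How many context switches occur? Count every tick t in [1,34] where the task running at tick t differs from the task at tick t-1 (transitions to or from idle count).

context switches = 13

t=0: L0/L1/L2 = ACE/-/- → run A
t=1: L0/L1/L2 = ACEH/-/- → run A
t=2: L0/L1/L2 = CEHBDFG/-/- → run C
t=3: L0/L1/L2 = CEHBDFG/-/- → run C
t=4: L0/L1/L2 = EHBDFG/-/- → run E
t=5: L0/L1/L2 = EHBDFG/-/- → run E
t=6: L0/L1/L2 = EHBDFG/-/- → run E
t=7: L0/L1/L2 = HBDFG/E/- → run H
t=8: L0/L1/L2 = HBDFG/E/- → run H
t=9: L0/L1/L2 = HBDFG/E/- → run H
t=10: L0/L1/L2 = BDFG/E/- → run B
t=11: L0/L1/L2 = BDFG/E/- → run B
t=12: L0/L1/L2 = BDFG/E/- → run B
t=13: L0/L1/L2 = DFG/EB/- → run D
t=14: L0/L1/L2 = DFG/EB/- → run D
t=15: L0/L1/L2 = DFG/EB/- → run D
t=16: L0/L1/L2 = FG/EBD/- → run F
t=17: L0/L1/L2 = FG/EBD/- → run F
t=18: L0/L1/L2 = FG/EBD/- → run F
t=19: L0/L1/L2 = G/EBDF/- → run G
t=20: L0/L1/L2 = G/EBDF/- → run G
t=21: L0/L1/L2 = G/EBDF/- → run G
t=22: L0/L1/L2 = -/EBDFG/- → run E
t=23: L0/L1/L2 = -/EBDFG/- → run E
t=24: L0/L1/L2 = -/EBDFG/- → run E
t=25: L0/L1/L2 = -/EBDFG/- → run E
t=26: L0/L1/L2 = -/EBDFG/- → run E
t=27: L0/L1/L2 = -/BDFG/- → run B
t=28: L0/L1/L2 = -/BDFG/- → run B
t=29: L0/L1/L2 = -/DFG/- → run D
t=30: L0/L1/L2 = -/FG/- → run F
t=31: L0/L1/L2 = -/G/- → run G
t=32: L0/L1/L2 = -/G/- → run G
t=33: (idle)
t=34: (idle)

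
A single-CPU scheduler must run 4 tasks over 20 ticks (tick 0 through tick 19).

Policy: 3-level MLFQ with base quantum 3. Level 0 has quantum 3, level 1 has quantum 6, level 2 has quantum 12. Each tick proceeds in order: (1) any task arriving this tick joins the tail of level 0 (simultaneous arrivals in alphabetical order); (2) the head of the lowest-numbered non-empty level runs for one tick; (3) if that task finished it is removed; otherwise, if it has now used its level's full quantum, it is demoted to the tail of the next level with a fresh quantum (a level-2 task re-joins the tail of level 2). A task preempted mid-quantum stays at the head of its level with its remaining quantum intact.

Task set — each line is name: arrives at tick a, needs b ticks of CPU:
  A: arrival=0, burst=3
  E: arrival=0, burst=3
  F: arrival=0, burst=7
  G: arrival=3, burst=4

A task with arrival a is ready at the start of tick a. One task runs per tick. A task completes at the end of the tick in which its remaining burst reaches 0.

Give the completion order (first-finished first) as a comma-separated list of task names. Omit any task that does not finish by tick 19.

t=0: L0/L1/L2 = AEF/-/- → run A
t=1: L0/L1/L2 = AEF/-/- → run A
t=2: L0/L1/L2 = AEF/-/- → run A
t=3: L0/L1/L2 = EFG/-/- → run E
t=4: L0/L1/L2 = EFG/-/- → run E
t=5: L0/L1/L2 = EFG/-/- → run E
t=6: L0/L1/L2 = FG/-/- → run F
t=7: L0/L1/L2 = FG/-/- → run F
t=8: L0/L1/L2 = FG/-/- → run F
t=9: L0/L1/L2 = G/F/- → run G
t=10: L0/L1/L2 = G/F/- → run G
t=11: L0/L1/L2 = G/F/- → run G
t=12: L0/L1/L2 = -/FG/- → run F
t=13: L0/L1/L2 = -/FG/- → run F
t=14: L0/L1/L2 = -/FG/- → run F
t=15: L0/L1/L2 = -/FG/- → run F
t=16: L0/L1/L2 = -/G/- → run G
t=17: (idle)
t=18: (idle)
t=19: (idle)

completion order = A, E, F, G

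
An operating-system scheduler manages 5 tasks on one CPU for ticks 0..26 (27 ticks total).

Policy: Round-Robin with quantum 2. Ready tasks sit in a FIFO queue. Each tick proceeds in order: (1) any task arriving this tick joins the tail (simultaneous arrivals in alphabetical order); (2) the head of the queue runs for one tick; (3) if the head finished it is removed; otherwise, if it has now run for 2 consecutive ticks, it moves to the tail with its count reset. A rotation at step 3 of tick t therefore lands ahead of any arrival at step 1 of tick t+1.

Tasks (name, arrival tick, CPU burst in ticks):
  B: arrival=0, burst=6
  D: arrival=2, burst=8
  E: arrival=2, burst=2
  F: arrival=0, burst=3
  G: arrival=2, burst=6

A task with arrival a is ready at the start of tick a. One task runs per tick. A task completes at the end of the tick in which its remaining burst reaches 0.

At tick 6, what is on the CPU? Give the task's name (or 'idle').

t=0: queue=[B,F] q_used=0 → run B
t=1: queue=[B,F] q_used=1 → run B
t=2: queue=[F,B,D,E,G] q_used=0 → run F
t=3: queue=[F,B,D,E,G] q_used=1 → run F
t=4: queue=[B,D,E,G,F] q_used=0 → run B
t=5: queue=[B,D,E,G,F] q_used=1 → run B
t=6: queue=[D,E,G,F,B] q_used=0 → run D
t=7: queue=[D,E,G,F,B] q_used=1 → run D
t=8: queue=[E,G,F,B,D] q_used=0 → run E
t=9: queue=[E,G,F,B,D] q_used=1 → run E
t=10: queue=[G,F,B,D] q_used=0 → run G
t=11: queue=[G,F,B,D] q_used=1 → run G
t=12: queue=[F,B,D,G] q_used=0 → run F
t=13: queue=[B,D,G] q_used=0 → run B
t=14: queue=[B,D,G] q_used=1 → run B
t=15: queue=[D,G] q_used=0 → run D
t=16: queue=[D,G] q_used=1 → run D
t=17: queue=[G,D] q_used=0 → run G
t=18: queue=[G,D] q_used=1 → run G
t=19: queue=[D,G] q_used=0 → run D
t=20: queue=[D,G] q_used=1 → run D
t=21: queue=[G,D] q_used=0 → run G
t=22: queue=[G,D] q_used=1 → run G
t=23: queue=[D] q_used=0 → run D
t=24: queue=[D] q_used=1 → run D
t=25: (idle)
t=26: (idle)

running at tick 6 = D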